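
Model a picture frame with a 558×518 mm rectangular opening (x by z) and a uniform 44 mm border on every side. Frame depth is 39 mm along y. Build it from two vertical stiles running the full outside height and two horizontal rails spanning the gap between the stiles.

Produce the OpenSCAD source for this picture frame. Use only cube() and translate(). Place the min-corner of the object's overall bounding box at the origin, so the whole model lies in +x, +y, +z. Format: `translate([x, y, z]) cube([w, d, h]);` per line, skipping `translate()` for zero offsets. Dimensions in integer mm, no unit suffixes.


cube([44, 39, 606]);
translate([602, 0, 0]) cube([44, 39, 606]);
translate([44, 0, 0]) cube([558, 39, 44]);
translate([44, 0, 562]) cube([558, 39, 44]);


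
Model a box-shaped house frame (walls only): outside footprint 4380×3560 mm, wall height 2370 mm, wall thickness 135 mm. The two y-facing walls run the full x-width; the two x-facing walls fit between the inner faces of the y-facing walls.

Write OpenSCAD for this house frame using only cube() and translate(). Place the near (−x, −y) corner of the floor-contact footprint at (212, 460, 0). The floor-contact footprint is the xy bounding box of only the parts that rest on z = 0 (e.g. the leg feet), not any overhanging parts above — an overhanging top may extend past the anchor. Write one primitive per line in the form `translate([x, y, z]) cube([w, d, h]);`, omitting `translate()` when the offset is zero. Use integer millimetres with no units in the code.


translate([212, 460, 0]) cube([4380, 135, 2370]);
translate([212, 3885, 0]) cube([4380, 135, 2370]);
translate([212, 595, 0]) cube([135, 3290, 2370]);
translate([4457, 595, 0]) cube([135, 3290, 2370]);


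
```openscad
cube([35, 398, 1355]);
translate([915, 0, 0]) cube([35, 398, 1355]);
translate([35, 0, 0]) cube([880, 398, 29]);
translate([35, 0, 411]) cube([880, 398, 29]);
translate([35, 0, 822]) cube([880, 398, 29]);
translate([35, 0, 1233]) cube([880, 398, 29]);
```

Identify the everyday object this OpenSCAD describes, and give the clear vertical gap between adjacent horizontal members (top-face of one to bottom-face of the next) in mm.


A bookshelf. The clear shelf gap is 382 mm.

Two tall side panels with 4 horizontal boards between them — a bookshelf. The first two shelf undersides are at z = 0 and z = 411; with shelf thickness 29, the clear gap is 411 − 0 − 29 = 382 mm.


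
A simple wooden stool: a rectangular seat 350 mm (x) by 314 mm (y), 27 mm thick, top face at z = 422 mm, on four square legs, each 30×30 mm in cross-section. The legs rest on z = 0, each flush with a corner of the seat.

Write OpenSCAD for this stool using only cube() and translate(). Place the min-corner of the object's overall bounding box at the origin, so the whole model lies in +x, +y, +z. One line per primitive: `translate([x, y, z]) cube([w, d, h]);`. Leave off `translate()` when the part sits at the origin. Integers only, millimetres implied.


translate([0, 0, 395]) cube([350, 314, 27]);
cube([30, 30, 395]);
translate([320, 0, 0]) cube([30, 30, 395]);
translate([0, 284, 0]) cube([30, 30, 395]);
translate([320, 284, 0]) cube([30, 30, 395]);


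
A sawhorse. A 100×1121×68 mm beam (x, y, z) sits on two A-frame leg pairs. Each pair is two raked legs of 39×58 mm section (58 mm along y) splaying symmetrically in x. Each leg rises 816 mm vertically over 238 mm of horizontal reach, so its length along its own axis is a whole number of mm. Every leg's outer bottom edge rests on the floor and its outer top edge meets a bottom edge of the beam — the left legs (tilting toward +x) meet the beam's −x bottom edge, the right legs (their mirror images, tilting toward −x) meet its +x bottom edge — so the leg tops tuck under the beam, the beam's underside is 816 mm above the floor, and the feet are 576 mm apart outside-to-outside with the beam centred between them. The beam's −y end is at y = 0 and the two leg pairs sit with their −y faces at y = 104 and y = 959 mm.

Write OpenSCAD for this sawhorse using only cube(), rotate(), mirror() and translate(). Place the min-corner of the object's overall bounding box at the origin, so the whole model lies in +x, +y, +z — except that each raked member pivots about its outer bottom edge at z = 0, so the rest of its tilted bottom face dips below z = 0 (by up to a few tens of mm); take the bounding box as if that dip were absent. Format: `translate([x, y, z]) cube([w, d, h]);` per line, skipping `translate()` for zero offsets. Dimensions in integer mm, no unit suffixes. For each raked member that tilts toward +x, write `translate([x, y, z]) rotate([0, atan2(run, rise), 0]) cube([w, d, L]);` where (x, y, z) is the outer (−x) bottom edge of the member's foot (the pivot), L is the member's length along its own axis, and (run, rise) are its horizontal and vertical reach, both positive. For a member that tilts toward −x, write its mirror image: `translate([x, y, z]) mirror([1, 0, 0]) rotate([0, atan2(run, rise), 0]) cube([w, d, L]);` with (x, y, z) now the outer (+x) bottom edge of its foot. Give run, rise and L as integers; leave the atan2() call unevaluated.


translate([238, 0, 816]) cube([100, 1121, 68]);
translate([0, 104, 0]) rotate([0, atan2(238, 816), 0]) cube([39, 58, 850]);
translate([576, 104, 0]) mirror([1, 0, 0]) rotate([0, atan2(238, 816), 0]) cube([39, 58, 850]);
translate([0, 959, 0]) rotate([0, atan2(238, 816), 0]) cube([39, 58, 850]);
translate([576, 959, 0]) mirror([1, 0, 0]) rotate([0, atan2(238, 816), 0]) cube([39, 58, 850]);


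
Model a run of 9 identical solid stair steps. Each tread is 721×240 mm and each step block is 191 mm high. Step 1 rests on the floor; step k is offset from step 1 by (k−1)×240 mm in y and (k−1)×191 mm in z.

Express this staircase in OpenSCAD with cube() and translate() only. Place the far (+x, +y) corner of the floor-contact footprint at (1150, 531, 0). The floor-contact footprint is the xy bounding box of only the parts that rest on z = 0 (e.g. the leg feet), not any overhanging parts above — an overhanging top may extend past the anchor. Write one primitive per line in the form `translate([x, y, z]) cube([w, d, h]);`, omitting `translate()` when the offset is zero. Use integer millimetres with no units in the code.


translate([429, 291, 0]) cube([721, 240, 191]);
translate([429, 531, 191]) cube([721, 240, 191]);
translate([429, 771, 382]) cube([721, 240, 191]);
translate([429, 1011, 573]) cube([721, 240, 191]);
translate([429, 1251, 764]) cube([721, 240, 191]);
translate([429, 1491, 955]) cube([721, 240, 191]);
translate([429, 1731, 1146]) cube([721, 240, 191]);
translate([429, 1971, 1337]) cube([721, 240, 191]);
translate([429, 2211, 1528]) cube([721, 240, 191]);


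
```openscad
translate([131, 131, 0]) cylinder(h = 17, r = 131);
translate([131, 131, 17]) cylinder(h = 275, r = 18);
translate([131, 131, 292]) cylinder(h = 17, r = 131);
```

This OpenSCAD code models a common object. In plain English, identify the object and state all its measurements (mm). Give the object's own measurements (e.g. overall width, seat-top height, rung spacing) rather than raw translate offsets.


A spool: two coaxial disc flanges of radius 131 mm and thickness 17 mm, joined by a core cylinder of radius 18 mm and height 275 mm. The lower flange rests on z = 0 and the three cylinders share a vertical axis.


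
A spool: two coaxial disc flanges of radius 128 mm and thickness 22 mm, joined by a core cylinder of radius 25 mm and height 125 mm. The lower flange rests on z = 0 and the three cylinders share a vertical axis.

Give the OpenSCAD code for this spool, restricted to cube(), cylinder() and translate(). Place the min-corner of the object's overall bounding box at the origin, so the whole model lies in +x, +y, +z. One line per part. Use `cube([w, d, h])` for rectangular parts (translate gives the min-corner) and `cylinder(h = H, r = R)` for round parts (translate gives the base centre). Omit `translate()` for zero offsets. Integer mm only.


translate([128, 128, 0]) cylinder(h = 22, r = 128);
translate([128, 128, 22]) cylinder(h = 125, r = 25);
translate([128, 128, 147]) cylinder(h = 22, r = 128);


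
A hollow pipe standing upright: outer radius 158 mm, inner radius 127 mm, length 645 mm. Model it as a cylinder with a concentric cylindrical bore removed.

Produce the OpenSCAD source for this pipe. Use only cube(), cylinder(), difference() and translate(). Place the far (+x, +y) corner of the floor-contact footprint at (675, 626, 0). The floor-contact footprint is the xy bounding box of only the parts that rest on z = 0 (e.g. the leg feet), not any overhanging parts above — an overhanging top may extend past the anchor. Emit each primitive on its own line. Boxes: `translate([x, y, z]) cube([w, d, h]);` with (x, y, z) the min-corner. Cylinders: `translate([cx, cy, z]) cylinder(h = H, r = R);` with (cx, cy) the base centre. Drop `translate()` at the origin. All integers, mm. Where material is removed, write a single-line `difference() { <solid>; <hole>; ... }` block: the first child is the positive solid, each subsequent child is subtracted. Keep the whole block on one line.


difference() { translate([517, 468, 0]) cylinder(h = 645, r = 158); translate([517, 468, 0]) cylinder(h = 645, r = 127); }


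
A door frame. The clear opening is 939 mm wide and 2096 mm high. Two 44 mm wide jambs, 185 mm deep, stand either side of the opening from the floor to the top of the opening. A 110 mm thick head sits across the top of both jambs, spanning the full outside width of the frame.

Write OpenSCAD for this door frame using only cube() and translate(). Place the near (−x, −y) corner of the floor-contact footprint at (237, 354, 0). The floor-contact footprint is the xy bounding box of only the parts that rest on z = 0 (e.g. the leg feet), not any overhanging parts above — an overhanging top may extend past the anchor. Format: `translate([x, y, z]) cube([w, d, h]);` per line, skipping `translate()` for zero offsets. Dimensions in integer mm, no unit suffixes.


translate([237, 354, 0]) cube([44, 185, 2096]);
translate([1220, 354, 0]) cube([44, 185, 2096]);
translate([237, 354, 2096]) cube([1027, 185, 110]);


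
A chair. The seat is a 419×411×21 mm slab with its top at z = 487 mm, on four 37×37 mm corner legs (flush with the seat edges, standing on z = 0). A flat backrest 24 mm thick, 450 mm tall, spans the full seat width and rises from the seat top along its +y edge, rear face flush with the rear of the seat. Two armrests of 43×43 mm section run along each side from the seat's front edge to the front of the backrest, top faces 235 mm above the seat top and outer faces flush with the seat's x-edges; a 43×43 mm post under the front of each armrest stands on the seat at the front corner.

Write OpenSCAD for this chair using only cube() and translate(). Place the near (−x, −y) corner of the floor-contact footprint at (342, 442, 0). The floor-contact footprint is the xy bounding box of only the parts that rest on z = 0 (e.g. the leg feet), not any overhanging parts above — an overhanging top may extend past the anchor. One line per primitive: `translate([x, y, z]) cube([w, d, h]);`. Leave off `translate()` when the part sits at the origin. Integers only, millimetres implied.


translate([342, 442, 466]) cube([419, 411, 21]);
translate([342, 442, 0]) cube([37, 37, 466]);
translate([724, 442, 0]) cube([37, 37, 466]);
translate([342, 816, 0]) cube([37, 37, 466]);
translate([724, 816, 0]) cube([37, 37, 466]);
translate([342, 829, 487]) cube([419, 24, 450]);
translate([342, 442, 679]) cube([43, 387, 43]);
translate([718, 442, 679]) cube([43, 387, 43]);
translate([342, 442, 487]) cube([43, 43, 192]);
translate([718, 442, 487]) cube([43, 43, 192]);


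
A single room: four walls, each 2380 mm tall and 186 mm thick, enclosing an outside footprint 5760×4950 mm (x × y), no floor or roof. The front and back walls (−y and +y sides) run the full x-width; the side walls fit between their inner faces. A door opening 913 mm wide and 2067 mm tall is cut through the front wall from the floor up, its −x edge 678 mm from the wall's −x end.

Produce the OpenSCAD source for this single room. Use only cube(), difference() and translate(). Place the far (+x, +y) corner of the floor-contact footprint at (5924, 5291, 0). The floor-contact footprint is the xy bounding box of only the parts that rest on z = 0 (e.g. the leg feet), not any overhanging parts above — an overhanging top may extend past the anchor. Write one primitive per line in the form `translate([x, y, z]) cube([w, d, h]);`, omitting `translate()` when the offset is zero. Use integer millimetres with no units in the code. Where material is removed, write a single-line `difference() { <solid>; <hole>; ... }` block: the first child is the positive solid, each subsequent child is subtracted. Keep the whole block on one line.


difference() { translate([164, 341, 0]) cube([5760, 186, 2380]); translate([842, 341, 0]) cube([913, 186, 2067]); }
translate([164, 5105, 0]) cube([5760, 186, 2380]);
translate([164, 527, 0]) cube([186, 4578, 2380]);
translate([5738, 527, 0]) cube([186, 4578, 2380]);


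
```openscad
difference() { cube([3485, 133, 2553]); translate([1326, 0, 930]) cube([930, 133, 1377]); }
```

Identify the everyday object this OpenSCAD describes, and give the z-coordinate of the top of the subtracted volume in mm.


A wall with a window opening. The window head height is 2307 mm.

A wall with a rectangular opening subtracted — a window. Sill at z = 930, opening 1377 mm tall, so the head is at 930 + 1377 = 2307 mm.


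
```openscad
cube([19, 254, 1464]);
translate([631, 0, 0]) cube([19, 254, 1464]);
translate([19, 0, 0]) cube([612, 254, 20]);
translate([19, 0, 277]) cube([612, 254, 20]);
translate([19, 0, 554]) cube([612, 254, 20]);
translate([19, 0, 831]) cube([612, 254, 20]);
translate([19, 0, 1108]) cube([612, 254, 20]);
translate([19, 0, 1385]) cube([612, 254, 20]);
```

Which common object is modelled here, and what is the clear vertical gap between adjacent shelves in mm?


A bookshelf. The clear shelf gap is 257 mm.

Two tall side panels with 6 horizontal boards between them — a bookshelf. The first two shelf undersides are at z = 0 and z = 277; with shelf thickness 20, the clear gap is 277 − 0 − 20 = 257 mm.


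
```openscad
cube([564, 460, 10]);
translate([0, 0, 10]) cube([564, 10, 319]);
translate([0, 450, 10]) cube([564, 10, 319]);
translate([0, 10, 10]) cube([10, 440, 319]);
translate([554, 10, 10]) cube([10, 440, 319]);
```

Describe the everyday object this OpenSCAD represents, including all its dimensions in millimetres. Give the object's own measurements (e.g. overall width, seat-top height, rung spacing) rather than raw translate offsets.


An open-topped rectangular box: outside dimensions 564×460×329 mm, with a uniform wall and base thickness of 10 mm. The base is a full 564×460 slab on the floor; four walls sit on top of the base. The front and back walls (the −y and +y sides) span the full width; the two side walls fit between them.


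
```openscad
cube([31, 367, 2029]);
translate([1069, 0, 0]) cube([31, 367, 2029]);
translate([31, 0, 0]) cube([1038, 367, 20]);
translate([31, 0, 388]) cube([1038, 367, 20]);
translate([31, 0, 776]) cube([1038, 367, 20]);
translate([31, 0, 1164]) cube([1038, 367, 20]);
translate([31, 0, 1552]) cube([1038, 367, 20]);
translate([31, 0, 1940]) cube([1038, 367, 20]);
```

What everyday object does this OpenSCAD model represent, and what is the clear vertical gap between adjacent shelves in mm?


A bookshelf. The clear shelf gap is 368 mm.

Two tall side panels with 6 horizontal boards between them — a bookshelf. The first two shelf undersides are at z = 0 and z = 388; with shelf thickness 20, the clear gap is 388 − 0 − 20 = 368 mm.


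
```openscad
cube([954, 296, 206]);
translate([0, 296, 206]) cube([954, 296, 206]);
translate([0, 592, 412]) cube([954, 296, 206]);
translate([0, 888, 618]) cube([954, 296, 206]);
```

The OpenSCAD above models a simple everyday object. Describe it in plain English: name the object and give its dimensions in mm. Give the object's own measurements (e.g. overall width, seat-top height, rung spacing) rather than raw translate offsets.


A straight staircase of 4 solid steps. Each step is 954 mm wide (x), 296 mm deep (y, the going) and 206 mm tall (the rise). The first step rests on the floor; each subsequent step sits one going further in +y and one rise higher in +z, directly behind and above the previous step with no overlap.


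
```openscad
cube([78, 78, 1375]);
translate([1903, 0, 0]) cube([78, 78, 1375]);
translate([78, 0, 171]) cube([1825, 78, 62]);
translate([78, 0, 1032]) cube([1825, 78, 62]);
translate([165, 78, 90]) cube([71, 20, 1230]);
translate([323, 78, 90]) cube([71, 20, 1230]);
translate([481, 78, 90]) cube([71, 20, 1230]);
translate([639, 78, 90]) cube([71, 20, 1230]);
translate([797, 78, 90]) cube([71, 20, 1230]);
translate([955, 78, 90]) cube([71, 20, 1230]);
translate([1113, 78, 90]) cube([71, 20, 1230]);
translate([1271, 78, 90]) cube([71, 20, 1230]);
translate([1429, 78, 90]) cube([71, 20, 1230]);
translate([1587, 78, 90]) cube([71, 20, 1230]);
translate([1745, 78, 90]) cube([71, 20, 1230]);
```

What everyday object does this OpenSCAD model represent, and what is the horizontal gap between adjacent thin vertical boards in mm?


A fence section. The picket gap is 87 mm.

Two posts, two rails, 11 pickets — a fence section. Span 1825 mm holds 11 pickets of 71 mm with 12 equal gaps: ⌊(1825 − 11·71) / 12⌋ = 87 mm.


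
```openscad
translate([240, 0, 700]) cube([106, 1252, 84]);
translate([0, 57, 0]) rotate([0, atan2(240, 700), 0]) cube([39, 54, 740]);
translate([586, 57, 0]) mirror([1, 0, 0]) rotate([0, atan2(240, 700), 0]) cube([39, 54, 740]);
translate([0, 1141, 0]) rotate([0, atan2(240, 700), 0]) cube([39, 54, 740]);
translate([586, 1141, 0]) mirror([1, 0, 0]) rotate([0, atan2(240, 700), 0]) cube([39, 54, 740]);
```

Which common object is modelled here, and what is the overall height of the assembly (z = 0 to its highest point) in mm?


A sawhorse. The overall height is 784 mm.

A beam across two mirrored pairs of raked legs — a sawhorse. The beam's underside is at z = 700 (matching the legs' vertical rise in atan2(240, 700)) and the beam is 84 mm tall, so its top is at 700 + 84 = 784 mm. The raked legs top out at the beam's underside, so that is the highest point.


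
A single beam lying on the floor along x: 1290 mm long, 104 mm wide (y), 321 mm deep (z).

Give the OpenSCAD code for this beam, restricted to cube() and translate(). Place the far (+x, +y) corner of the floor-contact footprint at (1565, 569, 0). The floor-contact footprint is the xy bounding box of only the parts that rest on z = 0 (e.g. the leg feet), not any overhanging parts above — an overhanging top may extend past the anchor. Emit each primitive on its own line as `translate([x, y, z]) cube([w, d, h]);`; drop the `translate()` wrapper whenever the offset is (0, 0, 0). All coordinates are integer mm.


translate([275, 465, 0]) cube([1290, 104, 321]);


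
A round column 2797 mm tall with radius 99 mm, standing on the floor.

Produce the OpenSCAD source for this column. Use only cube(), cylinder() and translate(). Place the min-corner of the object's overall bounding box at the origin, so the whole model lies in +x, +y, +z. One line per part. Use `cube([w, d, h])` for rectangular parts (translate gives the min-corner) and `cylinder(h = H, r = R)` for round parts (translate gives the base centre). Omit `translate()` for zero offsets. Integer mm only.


translate([99, 99, 0]) cylinder(h = 2797, r = 99);


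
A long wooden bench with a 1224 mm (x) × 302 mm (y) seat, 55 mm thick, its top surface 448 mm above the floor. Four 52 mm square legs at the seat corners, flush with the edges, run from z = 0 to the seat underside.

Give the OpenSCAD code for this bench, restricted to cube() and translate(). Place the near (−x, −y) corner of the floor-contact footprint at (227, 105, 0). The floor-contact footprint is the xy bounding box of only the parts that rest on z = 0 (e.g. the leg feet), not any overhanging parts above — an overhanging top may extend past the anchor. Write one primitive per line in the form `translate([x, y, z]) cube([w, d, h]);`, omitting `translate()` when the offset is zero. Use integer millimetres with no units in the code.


translate([227, 105, 393]) cube([1224, 302, 55]);
translate([227, 105, 0]) cube([52, 52, 393]);
translate([227, 355, 0]) cube([52, 52, 393]);
translate([1399, 105, 0]) cube([52, 52, 393]);
translate([1399, 355, 0]) cube([52, 52, 393]);


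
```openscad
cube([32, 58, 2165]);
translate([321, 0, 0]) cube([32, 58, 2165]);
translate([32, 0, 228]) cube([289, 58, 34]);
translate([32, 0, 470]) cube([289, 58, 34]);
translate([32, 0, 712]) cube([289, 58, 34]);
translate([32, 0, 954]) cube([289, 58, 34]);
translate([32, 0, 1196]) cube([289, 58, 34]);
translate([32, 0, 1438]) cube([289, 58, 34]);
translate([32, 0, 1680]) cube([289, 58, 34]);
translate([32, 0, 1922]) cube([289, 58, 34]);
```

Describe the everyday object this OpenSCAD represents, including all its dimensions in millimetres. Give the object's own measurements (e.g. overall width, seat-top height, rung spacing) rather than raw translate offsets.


A straight ladder. Two 32×58 mm vertical rails, 2165 mm tall, stand 353 mm apart (outside-to-outside) with their front faces coplanar on the −y side. 8 rungs, each 58 mm deep and 34 mm tall, span between the inner faces of the rails, front faces flush with the rails. The lowest rung's underside is at z = 228 mm and rungs are spaced 242 mm apart (underside to underside).


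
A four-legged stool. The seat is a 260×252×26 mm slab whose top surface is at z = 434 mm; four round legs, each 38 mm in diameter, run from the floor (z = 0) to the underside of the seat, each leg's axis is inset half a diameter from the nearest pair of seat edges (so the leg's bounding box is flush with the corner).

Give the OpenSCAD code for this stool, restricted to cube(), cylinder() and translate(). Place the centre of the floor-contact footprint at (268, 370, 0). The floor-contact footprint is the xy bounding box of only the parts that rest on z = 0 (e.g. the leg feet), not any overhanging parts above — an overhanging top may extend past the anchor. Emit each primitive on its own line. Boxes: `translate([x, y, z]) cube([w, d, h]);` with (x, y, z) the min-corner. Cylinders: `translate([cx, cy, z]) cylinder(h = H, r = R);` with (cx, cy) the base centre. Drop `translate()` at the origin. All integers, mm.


translate([138, 244, 408]) cube([260, 252, 26]);
translate([157, 263, 0]) cylinder(h = 408, r = 19);
translate([379, 263, 0]) cylinder(h = 408, r = 19);
translate([157, 477, 0]) cylinder(h = 408, r = 19);
translate([379, 477, 0]) cylinder(h = 408, r = 19);


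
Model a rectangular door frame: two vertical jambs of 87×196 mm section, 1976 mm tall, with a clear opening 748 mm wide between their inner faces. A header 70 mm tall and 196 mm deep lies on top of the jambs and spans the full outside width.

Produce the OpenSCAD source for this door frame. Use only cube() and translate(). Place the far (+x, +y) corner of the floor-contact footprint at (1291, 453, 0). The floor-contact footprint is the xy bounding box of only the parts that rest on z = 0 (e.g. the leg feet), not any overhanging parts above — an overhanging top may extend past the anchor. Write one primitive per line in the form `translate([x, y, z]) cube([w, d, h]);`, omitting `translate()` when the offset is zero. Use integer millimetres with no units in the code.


translate([369, 257, 0]) cube([87, 196, 1976]);
translate([1204, 257, 0]) cube([87, 196, 1976]);
translate([369, 257, 1976]) cube([922, 196, 70]);


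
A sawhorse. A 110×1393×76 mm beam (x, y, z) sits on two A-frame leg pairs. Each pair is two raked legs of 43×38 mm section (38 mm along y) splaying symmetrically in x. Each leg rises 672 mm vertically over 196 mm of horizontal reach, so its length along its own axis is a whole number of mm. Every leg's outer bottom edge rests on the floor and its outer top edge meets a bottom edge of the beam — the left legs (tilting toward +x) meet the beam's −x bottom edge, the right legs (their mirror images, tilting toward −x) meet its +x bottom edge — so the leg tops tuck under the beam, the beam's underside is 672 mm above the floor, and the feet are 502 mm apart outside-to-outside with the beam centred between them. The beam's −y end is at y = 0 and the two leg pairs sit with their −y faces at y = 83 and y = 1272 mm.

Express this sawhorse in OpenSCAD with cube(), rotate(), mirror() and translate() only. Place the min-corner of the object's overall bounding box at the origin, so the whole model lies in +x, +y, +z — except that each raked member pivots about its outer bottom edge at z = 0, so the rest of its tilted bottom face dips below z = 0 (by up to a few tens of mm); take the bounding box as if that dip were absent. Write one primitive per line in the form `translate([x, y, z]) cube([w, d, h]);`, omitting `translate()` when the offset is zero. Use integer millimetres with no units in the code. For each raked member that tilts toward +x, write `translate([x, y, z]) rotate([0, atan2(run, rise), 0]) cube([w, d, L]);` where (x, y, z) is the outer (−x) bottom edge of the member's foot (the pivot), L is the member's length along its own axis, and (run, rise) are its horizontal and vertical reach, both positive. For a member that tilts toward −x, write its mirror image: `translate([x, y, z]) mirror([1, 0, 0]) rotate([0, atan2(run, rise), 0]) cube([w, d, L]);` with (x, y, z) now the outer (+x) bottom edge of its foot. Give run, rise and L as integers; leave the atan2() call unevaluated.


translate([196, 0, 672]) cube([110, 1393, 76]);
translate([0, 83, 0]) rotate([0, atan2(196, 672), 0]) cube([43, 38, 700]);
translate([502, 83, 0]) mirror([1, 0, 0]) rotate([0, atan2(196, 672), 0]) cube([43, 38, 700]);
translate([0, 1272, 0]) rotate([0, atan2(196, 672), 0]) cube([43, 38, 700]);
translate([502, 1272, 0]) mirror([1, 0, 0]) rotate([0, atan2(196, 672), 0]) cube([43, 38, 700]);


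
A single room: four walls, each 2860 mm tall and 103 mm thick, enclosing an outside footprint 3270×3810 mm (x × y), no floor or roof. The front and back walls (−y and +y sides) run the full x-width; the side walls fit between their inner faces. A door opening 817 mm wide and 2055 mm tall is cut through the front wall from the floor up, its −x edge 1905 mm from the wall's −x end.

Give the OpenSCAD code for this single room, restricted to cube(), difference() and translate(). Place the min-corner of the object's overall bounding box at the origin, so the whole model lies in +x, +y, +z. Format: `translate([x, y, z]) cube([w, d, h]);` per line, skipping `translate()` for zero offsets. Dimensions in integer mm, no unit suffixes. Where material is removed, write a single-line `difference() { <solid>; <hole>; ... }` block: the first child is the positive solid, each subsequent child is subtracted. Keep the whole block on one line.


difference() { cube([3270, 103, 2860]); translate([1905, 0, 0]) cube([817, 103, 2055]); }
translate([0, 3707, 0]) cube([3270, 103, 2860]);
translate([0, 103, 0]) cube([103, 3604, 2860]);
translate([3167, 103, 0]) cube([103, 3604, 2860]);


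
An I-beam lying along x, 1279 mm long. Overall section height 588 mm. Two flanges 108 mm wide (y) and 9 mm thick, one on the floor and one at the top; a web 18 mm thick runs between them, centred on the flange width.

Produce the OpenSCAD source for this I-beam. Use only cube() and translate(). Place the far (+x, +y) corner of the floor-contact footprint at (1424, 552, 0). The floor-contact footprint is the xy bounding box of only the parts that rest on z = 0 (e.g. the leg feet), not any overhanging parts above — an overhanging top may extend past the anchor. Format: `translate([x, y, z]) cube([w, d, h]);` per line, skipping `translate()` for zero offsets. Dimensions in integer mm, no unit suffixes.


translate([145, 444, 0]) cube([1279, 108, 9]);
translate([145, 489, 9]) cube([1279, 18, 570]);
translate([145, 444, 579]) cube([1279, 108, 9]);


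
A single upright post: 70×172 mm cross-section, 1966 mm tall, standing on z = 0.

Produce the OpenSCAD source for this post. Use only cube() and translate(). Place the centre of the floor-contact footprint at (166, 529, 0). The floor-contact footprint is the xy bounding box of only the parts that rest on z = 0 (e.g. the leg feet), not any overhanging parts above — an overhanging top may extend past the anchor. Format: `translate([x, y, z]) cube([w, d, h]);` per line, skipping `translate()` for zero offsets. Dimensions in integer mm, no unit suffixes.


translate([131, 443, 0]) cube([70, 172, 1966]);


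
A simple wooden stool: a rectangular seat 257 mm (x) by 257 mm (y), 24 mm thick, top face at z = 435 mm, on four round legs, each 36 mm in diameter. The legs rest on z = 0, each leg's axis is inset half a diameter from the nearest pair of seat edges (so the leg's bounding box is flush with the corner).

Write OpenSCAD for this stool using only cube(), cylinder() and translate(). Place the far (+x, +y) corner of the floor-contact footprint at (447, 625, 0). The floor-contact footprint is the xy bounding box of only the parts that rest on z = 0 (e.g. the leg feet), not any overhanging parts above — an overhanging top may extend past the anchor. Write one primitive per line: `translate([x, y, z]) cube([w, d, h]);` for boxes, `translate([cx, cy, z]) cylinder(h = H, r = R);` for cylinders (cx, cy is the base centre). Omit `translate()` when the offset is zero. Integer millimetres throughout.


translate([190, 368, 411]) cube([257, 257, 24]);
translate([208, 386, 0]) cylinder(h = 411, r = 18);
translate([429, 386, 0]) cylinder(h = 411, r = 18);
translate([208, 607, 0]) cylinder(h = 411, r = 18);
translate([429, 607, 0]) cylinder(h = 411, r = 18);


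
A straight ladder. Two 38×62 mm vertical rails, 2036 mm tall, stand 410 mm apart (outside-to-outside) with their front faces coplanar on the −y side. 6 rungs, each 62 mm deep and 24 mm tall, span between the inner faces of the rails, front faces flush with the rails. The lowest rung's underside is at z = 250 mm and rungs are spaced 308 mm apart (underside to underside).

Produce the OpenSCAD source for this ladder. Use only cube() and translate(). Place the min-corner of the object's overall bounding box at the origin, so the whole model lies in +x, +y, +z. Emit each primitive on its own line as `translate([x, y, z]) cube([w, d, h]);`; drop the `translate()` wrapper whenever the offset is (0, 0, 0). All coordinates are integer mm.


cube([38, 62, 2036]);
translate([372, 0, 0]) cube([38, 62, 2036]);
translate([38, 0, 250]) cube([334, 62, 24]);
translate([38, 0, 558]) cube([334, 62, 24]);
translate([38, 0, 866]) cube([334, 62, 24]);
translate([38, 0, 1174]) cube([334, 62, 24]);
translate([38, 0, 1482]) cube([334, 62, 24]);
translate([38, 0, 1790]) cube([334, 62, 24]);


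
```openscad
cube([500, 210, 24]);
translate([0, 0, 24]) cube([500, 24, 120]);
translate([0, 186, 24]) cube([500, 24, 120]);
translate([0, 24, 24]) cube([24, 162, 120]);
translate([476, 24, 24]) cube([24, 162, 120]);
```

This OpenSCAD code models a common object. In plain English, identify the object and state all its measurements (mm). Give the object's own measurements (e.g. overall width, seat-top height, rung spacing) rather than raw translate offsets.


An open-topped rectangular box: outside dimensions 500×210×144 mm, with a uniform wall and base thickness of 24 mm. The base is a full 500×210 slab on the floor; four walls sit on top of the base. The front and back walls (the −y and +y sides) span the full width; the two side walls fit between them.


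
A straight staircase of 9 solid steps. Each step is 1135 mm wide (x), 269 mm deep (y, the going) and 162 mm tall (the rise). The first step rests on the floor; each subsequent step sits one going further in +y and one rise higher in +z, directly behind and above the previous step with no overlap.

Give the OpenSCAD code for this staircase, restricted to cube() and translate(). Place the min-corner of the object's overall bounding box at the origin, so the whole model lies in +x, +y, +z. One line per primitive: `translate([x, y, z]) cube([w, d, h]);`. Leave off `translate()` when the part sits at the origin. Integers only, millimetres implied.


cube([1135, 269, 162]);
translate([0, 269, 162]) cube([1135, 269, 162]);
translate([0, 538, 324]) cube([1135, 269, 162]);
translate([0, 807, 486]) cube([1135, 269, 162]);
translate([0, 1076, 648]) cube([1135, 269, 162]);
translate([0, 1345, 810]) cube([1135, 269, 162]);
translate([0, 1614, 972]) cube([1135, 269, 162]);
translate([0, 1883, 1134]) cube([1135, 269, 162]);
translate([0, 2152, 1296]) cube([1135, 269, 162]);


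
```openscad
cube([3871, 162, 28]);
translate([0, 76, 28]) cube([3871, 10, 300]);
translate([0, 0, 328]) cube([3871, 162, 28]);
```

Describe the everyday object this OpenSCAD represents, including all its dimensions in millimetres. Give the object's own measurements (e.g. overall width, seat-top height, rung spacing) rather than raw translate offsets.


An I-beam lying along x, 3871 mm long. Overall section height 356 mm. Two flanges 162 mm wide (y) and 28 mm thick, one on the floor and one at the top; a web 10 mm thick runs between them, centred on the flange width.


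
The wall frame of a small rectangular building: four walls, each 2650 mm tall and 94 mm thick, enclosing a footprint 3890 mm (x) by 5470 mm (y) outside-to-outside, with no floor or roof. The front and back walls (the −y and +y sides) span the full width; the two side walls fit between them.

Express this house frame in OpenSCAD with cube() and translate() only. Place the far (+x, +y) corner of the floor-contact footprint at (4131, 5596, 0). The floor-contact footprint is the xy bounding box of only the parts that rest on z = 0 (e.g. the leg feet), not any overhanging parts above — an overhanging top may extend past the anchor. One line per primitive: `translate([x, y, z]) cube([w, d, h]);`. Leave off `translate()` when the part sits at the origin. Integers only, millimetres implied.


translate([241, 126, 0]) cube([3890, 94, 2650]);
translate([241, 5502, 0]) cube([3890, 94, 2650]);
translate([241, 220, 0]) cube([94, 5282, 2650]);
translate([4037, 220, 0]) cube([94, 5282, 2650]);


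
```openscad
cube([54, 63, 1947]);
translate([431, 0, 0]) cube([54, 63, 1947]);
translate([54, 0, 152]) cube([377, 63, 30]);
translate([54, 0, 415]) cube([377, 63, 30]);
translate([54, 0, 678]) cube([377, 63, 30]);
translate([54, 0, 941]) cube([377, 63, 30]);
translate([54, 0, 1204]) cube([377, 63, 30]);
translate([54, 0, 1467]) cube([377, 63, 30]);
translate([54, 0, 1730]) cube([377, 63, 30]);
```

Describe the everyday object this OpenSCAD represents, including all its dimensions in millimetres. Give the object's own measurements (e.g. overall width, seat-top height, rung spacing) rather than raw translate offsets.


A straight ladder. Two 54×63 mm vertical rails, 1947 mm tall, stand 485 mm apart (outside-to-outside) with their front faces coplanar on the −y side. 7 rungs, each 63 mm deep and 30 mm tall, span between the inner faces of the rails, front faces flush with the rails. The lowest rung's underside is at z = 152 mm and rungs are spaced 263 mm apart (underside to underside).


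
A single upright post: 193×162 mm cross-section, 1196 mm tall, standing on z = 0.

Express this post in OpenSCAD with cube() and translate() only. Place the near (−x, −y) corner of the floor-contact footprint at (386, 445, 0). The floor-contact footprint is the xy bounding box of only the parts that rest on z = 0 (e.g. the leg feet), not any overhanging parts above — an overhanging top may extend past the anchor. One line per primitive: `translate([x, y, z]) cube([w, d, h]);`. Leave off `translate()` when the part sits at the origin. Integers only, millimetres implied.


translate([386, 445, 0]) cube([193, 162, 1196]);


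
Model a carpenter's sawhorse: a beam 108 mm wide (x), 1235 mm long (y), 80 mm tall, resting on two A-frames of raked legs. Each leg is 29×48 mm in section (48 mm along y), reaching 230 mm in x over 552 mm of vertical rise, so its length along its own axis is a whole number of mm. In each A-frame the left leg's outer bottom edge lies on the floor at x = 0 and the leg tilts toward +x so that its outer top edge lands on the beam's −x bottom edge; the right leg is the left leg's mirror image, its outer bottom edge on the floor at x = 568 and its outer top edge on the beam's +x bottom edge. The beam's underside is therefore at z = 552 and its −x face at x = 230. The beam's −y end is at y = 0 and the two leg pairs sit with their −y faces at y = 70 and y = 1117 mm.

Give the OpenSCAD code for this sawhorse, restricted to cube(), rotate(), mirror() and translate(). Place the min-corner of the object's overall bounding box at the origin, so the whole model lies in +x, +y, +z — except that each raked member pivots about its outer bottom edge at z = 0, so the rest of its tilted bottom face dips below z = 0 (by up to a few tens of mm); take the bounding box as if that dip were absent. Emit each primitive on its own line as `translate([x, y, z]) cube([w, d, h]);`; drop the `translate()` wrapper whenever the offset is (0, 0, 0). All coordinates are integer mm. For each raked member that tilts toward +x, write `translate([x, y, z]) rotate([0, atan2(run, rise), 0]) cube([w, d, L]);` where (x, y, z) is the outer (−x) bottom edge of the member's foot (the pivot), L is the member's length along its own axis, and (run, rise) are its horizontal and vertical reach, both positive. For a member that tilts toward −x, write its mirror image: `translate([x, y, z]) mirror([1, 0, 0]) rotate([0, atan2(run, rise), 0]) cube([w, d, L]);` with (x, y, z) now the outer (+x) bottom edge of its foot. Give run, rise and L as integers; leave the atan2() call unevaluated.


translate([230, 0, 552]) cube([108, 1235, 80]);
translate([0, 70, 0]) rotate([0, atan2(230, 552), 0]) cube([29, 48, 598]);
translate([568, 70, 0]) mirror([1, 0, 0]) rotate([0, atan2(230, 552), 0]) cube([29, 48, 598]);
translate([0, 1117, 0]) rotate([0, atan2(230, 552), 0]) cube([29, 48, 598]);
translate([568, 1117, 0]) mirror([1, 0, 0]) rotate([0, atan2(230, 552), 0]) cube([29, 48, 598]);


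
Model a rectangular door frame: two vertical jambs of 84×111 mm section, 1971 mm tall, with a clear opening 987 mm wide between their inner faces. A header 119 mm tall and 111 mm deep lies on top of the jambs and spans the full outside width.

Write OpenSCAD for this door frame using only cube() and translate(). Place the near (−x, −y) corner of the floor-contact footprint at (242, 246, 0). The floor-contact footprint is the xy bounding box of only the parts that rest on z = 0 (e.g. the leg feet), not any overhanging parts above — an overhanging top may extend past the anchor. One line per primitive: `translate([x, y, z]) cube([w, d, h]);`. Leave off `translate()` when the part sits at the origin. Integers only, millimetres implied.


translate([242, 246, 0]) cube([84, 111, 1971]);
translate([1313, 246, 0]) cube([84, 111, 1971]);
translate([242, 246, 1971]) cube([1155, 111, 119]);


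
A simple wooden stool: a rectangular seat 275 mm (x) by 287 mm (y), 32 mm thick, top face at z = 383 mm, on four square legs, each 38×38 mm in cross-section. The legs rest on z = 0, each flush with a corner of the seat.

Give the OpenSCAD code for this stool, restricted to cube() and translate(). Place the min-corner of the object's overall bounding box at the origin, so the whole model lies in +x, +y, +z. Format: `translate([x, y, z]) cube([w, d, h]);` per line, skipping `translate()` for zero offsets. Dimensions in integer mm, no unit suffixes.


translate([0, 0, 351]) cube([275, 287, 32]);
cube([38, 38, 351]);
translate([237, 0, 0]) cube([38, 38, 351]);
translate([0, 249, 0]) cube([38, 38, 351]);
translate([237, 249, 0]) cube([38, 38, 351]);
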